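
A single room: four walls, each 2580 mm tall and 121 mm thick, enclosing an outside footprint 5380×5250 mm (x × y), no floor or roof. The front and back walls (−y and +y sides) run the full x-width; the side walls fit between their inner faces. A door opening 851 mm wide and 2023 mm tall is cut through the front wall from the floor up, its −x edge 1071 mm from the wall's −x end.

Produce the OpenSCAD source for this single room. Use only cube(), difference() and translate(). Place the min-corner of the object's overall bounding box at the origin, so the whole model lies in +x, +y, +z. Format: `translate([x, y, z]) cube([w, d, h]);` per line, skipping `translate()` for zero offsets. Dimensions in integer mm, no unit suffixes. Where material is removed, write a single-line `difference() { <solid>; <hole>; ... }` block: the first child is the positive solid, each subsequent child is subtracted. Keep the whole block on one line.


difference() { cube([5380, 121, 2580]); translate([1071, 0, 0]) cube([851, 121, 2023]); }
translate([0, 5129, 0]) cube([5380, 121, 2580]);
translate([0, 121, 0]) cube([121, 5008, 2580]);
translate([5259, 121, 0]) cube([121, 5008, 2580]);


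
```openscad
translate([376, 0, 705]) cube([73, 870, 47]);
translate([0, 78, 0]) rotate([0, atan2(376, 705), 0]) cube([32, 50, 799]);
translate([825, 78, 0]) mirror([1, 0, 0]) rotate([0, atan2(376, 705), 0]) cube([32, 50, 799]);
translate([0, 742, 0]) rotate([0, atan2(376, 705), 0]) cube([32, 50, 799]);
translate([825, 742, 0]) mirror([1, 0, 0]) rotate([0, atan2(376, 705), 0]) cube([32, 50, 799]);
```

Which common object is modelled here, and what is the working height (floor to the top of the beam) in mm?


A sawhorse. The overall height is 752 mm.

A beam across two mirrored pairs of raked legs — a sawhorse. The beam's underside is at z = 705 (matching the legs' vertical rise in atan2(376, 705)) and the beam is 47 mm tall, so its top is at 705 + 47 = 752 mm. The raked legs top out at the beam's underside, so that is the highest point.


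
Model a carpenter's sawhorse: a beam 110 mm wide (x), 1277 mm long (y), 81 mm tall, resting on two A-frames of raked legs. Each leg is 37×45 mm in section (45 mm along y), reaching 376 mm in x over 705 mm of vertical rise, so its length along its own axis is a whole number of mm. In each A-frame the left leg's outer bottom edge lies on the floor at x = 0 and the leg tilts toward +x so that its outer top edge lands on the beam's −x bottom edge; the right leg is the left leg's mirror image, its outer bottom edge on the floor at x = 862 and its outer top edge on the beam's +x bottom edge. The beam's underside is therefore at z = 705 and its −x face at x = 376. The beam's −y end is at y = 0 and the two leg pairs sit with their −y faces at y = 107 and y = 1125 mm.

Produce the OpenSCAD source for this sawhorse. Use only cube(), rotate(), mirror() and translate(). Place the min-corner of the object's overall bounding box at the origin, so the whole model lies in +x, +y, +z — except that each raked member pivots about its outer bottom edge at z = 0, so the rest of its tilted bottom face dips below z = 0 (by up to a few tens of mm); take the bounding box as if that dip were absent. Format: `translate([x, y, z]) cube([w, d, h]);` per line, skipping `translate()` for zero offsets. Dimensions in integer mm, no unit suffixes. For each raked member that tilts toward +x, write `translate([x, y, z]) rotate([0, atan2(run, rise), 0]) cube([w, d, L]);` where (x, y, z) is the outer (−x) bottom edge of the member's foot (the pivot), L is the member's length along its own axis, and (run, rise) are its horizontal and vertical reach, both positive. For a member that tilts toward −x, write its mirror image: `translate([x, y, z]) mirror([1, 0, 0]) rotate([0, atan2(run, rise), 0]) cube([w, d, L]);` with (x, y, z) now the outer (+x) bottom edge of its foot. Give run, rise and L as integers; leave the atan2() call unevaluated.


// leg length = √(376² + 705²) = 799
// right-leg outer foot x = 2·376 + 110 = 862
// beam min-corner = (376, 0, 705)
translate([376, 0, 705]) cube([110, 1277, 81]);
translate([0, 107, 0]) rotate([0, atan2(376, 705), 0]) cube([37, 45, 799]);
translate([862, 107, 0]) mirror([1, 0, 0]) rotate([0, atan2(376, 705), 0]) cube([37, 45, 799]);
translate([0, 1125, 0]) rotate([0, atan2(376, 705), 0]) cube([37, 45, 799]);
translate([862, 1125, 0]) mirror([1, 0, 0]) rotate([0, atan2(376, 705), 0]) cube([37, 45, 799]);


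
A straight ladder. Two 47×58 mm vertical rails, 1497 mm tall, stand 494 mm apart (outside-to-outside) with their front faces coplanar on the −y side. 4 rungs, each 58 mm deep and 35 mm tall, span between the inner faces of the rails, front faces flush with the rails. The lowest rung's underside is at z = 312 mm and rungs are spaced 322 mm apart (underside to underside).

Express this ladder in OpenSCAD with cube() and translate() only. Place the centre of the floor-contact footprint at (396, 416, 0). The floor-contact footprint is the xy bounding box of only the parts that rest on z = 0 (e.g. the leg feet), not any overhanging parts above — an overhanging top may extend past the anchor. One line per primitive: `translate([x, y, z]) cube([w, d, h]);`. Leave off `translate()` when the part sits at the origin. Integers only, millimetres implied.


// rung span = 494 - 2*47 = 400
// rung[k] z = 312 + k*322
translate([149, 387, 0]) cube([47, 58, 1497]);
translate([596, 387, 0]) cube([47, 58, 1497]);
translate([196, 387, 312]) cube([400, 58, 35]);
translate([196, 387, 634]) cube([400, 58, 35]);
translate([196, 387, 956]) cube([400, 58, 35]);
translate([196, 387, 1278]) cube([400, 58, 35]);


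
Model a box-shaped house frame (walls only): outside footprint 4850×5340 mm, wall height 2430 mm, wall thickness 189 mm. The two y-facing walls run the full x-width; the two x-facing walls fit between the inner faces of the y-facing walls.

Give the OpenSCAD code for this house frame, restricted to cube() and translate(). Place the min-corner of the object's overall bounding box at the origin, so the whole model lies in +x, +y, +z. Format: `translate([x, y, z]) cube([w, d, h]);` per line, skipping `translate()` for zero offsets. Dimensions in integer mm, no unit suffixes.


cube([4850, 189, 2430]);
translate([0, 5151, 0]) cube([4850, 189, 2430]);
translate([0, 189, 0]) cube([189, 4962, 2430]);
translate([4661, 189, 0]) cube([189, 4962, 2430]);


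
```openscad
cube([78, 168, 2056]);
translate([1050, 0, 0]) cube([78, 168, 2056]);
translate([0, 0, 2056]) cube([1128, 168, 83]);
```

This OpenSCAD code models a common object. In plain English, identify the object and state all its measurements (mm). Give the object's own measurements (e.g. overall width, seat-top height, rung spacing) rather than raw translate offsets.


A door frame. The clear opening is 972 mm wide and 2056 mm high. Two 78 mm wide jambs, 168 mm deep, stand either side of the opening from the floor to the top of the opening. A 83 mm thick head sits across the top of both jambs, spanning the full outside width of the frame.


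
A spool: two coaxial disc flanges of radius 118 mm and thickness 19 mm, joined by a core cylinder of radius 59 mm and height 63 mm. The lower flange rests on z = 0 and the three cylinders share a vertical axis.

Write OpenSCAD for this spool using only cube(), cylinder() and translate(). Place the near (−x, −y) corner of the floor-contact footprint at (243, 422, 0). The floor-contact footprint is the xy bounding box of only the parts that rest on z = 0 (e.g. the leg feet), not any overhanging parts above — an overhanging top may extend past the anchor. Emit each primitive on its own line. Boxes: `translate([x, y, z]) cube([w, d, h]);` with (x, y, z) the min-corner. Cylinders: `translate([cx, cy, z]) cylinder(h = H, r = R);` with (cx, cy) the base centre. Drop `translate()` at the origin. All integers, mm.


translate([361, 540, 0]) cylinder(h = 19, r = 118);
translate([361, 540, 19]) cylinder(h = 63, r = 59);
translate([361, 540, 82]) cylinder(h = 19, r = 118);


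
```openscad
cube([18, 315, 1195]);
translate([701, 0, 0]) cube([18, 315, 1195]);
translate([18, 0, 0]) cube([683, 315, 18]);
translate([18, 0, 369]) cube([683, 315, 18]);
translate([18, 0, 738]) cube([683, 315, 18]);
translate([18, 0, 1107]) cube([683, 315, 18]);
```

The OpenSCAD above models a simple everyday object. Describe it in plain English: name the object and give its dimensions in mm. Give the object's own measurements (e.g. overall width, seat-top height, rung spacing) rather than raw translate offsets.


An open bookshelf. Two side panels, each 18 mm thick, 315 mm deep and 1195 mm tall, stand 719 mm apart (outside-to-outside). Between them sit 4 shelves, each 18 mm thick and 315 mm deep, spanning the full gap between the sides. The bottom shelf rests on the floor (its underside at z = 0) and the clear gap between one shelf's top and the next shelf's underside is 351 mm.


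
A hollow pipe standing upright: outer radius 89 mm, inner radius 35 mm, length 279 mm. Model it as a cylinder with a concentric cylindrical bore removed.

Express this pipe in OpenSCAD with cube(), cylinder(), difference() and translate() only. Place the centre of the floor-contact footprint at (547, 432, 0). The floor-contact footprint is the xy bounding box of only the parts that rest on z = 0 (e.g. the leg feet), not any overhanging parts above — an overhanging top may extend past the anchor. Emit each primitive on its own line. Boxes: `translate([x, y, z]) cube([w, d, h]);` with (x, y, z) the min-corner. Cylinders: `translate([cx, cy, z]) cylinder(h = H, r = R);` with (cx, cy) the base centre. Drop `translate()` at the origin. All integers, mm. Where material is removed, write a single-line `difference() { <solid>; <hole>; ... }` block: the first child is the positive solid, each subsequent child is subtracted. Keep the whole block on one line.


difference() { translate([547, 432, 0]) cylinder(h = 279, r = 89); translate([547, 432, 0]) cylinder(h = 279, r = 35); }


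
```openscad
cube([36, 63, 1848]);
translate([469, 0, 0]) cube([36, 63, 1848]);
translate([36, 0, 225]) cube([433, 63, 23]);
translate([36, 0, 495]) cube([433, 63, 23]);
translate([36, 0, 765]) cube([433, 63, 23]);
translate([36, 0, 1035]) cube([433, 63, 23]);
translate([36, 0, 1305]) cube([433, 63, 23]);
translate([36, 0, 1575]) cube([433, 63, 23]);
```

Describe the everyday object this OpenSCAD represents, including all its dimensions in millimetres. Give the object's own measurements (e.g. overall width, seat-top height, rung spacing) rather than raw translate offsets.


A straight ladder. Two 36×63 mm vertical rails, 1848 mm tall, stand 505 mm apart (outside-to-outside) with their front faces coplanar on the −y side. 6 rungs, each 63 mm deep and 23 mm tall, span between the inner faces of the rails, front faces flush with the rails. The lowest rung's underside is at z = 225 mm and rungs are spaced 270 mm apart (underside to underside).


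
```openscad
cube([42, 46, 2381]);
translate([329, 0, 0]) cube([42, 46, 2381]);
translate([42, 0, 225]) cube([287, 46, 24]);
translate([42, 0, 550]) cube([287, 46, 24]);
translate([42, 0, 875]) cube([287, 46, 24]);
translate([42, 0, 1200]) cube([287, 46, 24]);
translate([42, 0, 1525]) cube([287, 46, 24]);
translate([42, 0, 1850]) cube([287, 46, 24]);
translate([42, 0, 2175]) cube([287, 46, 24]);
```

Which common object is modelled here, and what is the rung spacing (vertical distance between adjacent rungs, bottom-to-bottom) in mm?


A ladder. The rung spacing is 325 mm.

Two tall 42×46 posts with 7 short bars between them — a ladder. Adjacent rungs sit at z = 225 and z = 550, so the spacing is 550 − 225 = 325 mm.


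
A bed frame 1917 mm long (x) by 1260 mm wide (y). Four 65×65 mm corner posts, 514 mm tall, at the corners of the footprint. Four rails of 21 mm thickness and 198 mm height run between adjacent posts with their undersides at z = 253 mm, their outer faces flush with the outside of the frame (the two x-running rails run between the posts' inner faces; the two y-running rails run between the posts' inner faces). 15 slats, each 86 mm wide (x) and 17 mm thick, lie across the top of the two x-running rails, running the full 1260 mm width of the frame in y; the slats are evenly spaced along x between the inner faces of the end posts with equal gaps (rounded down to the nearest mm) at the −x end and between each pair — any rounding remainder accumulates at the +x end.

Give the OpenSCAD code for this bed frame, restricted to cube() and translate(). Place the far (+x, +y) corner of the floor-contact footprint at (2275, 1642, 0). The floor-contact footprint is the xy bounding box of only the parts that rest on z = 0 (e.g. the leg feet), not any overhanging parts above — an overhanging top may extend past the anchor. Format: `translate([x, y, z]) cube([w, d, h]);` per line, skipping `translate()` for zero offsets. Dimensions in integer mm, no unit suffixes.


translate([358, 382, 0]) cube([65, 65, 514]);
translate([358, 1577, 0]) cube([65, 65, 514]);
translate([2210, 382, 0]) cube([65, 65, 514]);
translate([2210, 1577, 0]) cube([65, 65, 514]);
translate([423, 382, 253]) cube([1787, 21, 198]);
translate([423, 1621, 253]) cube([1787, 21, 198]);
translate([358, 447, 253]) cube([21, 1130, 198]);
translate([2254, 447, 253]) cube([21, 1130, 198]);
translate([454, 382, 451]) cube([86, 1260, 17]);
translate([571, 382, 451]) cube([86, 1260, 17]);
translate([688, 382, 451]) cube([86, 1260, 17]);
translate([805, 382, 451]) cube([86, 1260, 17]);
translate([922, 382, 451]) cube([86, 1260, 17]);
translate([1039, 382, 451]) cube([86, 1260, 17]);
translate([1156, 382, 451]) cube([86, 1260, 17]);
translate([1273, 382, 451]) cube([86, 1260, 17]);
translate([1390, 382, 451]) cube([86, 1260, 17]);
translate([1507, 382, 451]) cube([86, 1260, 17]);
translate([1624, 382, 451]) cube([86, 1260, 17]);
translate([1741, 382, 451]) cube([86, 1260, 17]);
translate([1858, 382, 451]) cube([86, 1260, 17]);
translate([1975, 382, 451]) cube([86, 1260, 17]);
translate([2092, 382, 451]) cube([86, 1260, 17]);


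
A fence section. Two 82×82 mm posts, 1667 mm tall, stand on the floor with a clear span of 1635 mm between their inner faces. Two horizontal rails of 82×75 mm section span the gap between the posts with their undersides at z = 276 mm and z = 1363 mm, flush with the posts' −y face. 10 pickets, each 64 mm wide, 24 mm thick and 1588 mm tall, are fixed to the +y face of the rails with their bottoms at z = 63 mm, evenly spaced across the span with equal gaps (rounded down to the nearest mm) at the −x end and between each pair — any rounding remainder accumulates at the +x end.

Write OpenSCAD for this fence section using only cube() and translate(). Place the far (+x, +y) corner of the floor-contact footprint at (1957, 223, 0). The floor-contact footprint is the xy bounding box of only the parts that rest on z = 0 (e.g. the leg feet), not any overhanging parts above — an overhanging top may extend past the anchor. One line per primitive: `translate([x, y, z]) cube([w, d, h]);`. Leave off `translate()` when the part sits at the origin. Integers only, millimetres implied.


translate([158, 141, 0]) cube([82, 82, 1667]);
translate([1875, 141, 0]) cube([82, 82, 1667]);
translate([240, 141, 276]) cube([1635, 82, 75]);
translate([240, 141, 1363]) cube([1635, 82, 75]);
translate([330, 223, 63]) cube([64, 24, 1588]);
translate([484, 223, 63]) cube([64, 24, 1588]);
translate([638, 223, 63]) cube([64, 24, 1588]);
translate([792, 223, 63]) cube([64, 24, 1588]);
translate([946, 223, 63]) cube([64, 24, 1588]);
translate([1100, 223, 63]) cube([64, 24, 1588]);
translate([1254, 223, 63]) cube([64, 24, 1588]);
translate([1408, 223, 63]) cube([64, 24, 1588]);
translate([1562, 223, 63]) cube([64, 24, 1588]);
translate([1716, 223, 63]) cube([64, 24, 1588]);


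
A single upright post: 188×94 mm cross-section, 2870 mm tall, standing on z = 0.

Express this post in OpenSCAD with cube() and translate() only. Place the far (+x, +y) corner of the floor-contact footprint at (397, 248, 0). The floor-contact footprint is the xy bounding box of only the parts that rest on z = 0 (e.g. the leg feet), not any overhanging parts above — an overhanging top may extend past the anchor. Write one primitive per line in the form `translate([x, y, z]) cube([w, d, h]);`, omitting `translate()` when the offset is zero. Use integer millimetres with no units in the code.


translate([209, 154, 0]) cube([188, 94, 2870]);


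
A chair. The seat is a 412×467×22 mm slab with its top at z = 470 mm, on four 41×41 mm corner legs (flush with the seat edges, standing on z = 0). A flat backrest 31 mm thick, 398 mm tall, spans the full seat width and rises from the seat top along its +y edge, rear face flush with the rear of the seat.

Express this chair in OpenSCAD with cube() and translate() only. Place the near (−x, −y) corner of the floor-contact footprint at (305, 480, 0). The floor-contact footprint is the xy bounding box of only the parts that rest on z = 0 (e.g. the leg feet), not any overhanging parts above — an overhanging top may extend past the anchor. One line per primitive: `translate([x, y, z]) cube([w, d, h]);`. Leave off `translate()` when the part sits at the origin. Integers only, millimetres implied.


translate([305, 480, 448]) cube([412, 467, 22]);
translate([305, 480, 0]) cube([41, 41, 448]);
translate([676, 480, 0]) cube([41, 41, 448]);
translate([305, 906, 0]) cube([41, 41, 448]);
translate([676, 906, 0]) cube([41, 41, 448]);
translate([305, 916, 470]) cube([412, 31, 398]);


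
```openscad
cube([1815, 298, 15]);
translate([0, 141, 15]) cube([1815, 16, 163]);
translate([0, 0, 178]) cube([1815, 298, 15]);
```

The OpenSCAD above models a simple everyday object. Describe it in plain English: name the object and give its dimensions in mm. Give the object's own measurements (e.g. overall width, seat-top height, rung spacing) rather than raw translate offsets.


An I-beam lying along x, 1815 mm long. Overall section height 193 mm. Two flanges 298 mm wide (y) and 15 mm thick, one on the floor and one at the top; a web 16 mm thick runs between them, centred on the flange width.


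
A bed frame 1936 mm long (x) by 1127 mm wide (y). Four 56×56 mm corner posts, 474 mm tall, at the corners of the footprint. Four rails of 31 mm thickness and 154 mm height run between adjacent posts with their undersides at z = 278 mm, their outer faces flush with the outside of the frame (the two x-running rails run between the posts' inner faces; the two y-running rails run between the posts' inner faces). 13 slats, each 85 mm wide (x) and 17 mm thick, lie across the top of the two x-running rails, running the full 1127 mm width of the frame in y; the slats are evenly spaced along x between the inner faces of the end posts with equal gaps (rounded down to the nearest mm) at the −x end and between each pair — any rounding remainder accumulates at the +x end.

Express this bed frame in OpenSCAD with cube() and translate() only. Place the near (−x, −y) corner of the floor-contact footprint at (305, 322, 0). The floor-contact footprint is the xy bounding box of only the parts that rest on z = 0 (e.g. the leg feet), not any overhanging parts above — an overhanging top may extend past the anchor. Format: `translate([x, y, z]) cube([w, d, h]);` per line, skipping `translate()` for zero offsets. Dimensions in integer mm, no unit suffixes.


// slat z = rail_z + rail_h = 278 + 154 = 432
// slat gap = ⌊(1824 − 13·85) / 14⌋ = 51
translate([305, 322, 0]) cube([56, 56, 474]);
translate([305, 1393, 0]) cube([56, 56, 474]);
translate([2185, 322, 0]) cube([56, 56, 474]);
translate([2185, 1393, 0]) cube([56, 56, 474]);
translate([361, 322, 278]) cube([1824, 31, 154]);
translate([361, 1418, 278]) cube([1824, 31, 154]);
translate([305, 378, 278]) cube([31, 1015, 154]);
translate([2210, 378, 278]) cube([31, 1015, 154]);
translate([412, 322, 432]) cube([85, 1127, 17]);
translate([548, 322, 432]) cube([85, 1127, 17]);
translate([684, 322, 432]) cube([85, 1127, 17]);
translate([820, 322, 432]) cube([85, 1127, 17]);
translate([956, 322, 432]) cube([85, 1127, 17]);
translate([1092, 322, 432]) cube([85, 1127, 17]);
translate([1228, 322, 432]) cube([85, 1127, 17]);
translate([1364, 322, 432]) cube([85, 1127, 17]);
translate([1500, 322, 432]) cube([85, 1127, 17]);
translate([1636, 322, 432]) cube([85, 1127, 17]);
translate([1772, 322, 432]) cube([85, 1127, 17]);
translate([1908, 322, 432]) cube([85, 1127, 17]);
translate([2044, 322, 432]) cube([85, 1127, 17]);


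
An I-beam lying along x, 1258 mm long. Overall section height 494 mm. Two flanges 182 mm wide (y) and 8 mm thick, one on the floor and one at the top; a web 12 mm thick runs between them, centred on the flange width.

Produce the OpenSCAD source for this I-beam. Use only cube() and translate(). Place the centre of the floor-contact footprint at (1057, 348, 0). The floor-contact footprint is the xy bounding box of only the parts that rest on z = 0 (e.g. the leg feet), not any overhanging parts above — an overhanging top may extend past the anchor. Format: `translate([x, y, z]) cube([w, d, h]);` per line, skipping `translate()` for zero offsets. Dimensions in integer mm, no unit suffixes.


translate([428, 257, 0]) cube([1258, 182, 8]);
translate([428, 342, 8]) cube([1258, 12, 478]);
translate([428, 257, 486]) cube([1258, 182, 8]);


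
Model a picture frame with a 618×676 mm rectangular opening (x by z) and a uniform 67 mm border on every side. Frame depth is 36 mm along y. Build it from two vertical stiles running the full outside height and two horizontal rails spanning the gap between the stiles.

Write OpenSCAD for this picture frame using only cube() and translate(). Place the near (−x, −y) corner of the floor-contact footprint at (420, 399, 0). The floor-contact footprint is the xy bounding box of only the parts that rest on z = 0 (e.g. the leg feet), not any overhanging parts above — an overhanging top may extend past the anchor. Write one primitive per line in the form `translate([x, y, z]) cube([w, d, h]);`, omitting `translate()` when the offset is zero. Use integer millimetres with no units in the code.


translate([420, 399, 0]) cube([67, 36, 810]);
translate([1105, 399, 0]) cube([67, 36, 810]);
translate([487, 399, 0]) cube([618, 36, 67]);
translate([487, 399, 743]) cube([618, 36, 67]);


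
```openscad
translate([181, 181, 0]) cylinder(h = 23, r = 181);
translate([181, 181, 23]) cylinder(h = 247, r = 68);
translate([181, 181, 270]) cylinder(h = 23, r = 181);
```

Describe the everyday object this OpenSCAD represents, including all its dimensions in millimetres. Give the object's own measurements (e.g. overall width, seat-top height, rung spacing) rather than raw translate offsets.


A spool: two coaxial disc flanges of radius 181 mm and thickness 23 mm, joined by a core cylinder of radius 68 mm and height 247 mm. The lower flange rests on z = 0 and the three cylinders share a vertical axis.


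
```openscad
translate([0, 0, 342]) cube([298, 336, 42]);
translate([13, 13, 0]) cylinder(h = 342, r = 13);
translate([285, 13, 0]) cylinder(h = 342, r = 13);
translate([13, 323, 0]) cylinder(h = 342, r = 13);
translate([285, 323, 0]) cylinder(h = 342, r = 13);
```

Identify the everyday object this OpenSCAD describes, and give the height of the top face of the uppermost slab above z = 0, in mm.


A stool. The seat height is 384 mm.

A 298×336×42 slab at z = 342 on four corner cylinders — a stool. The seat top is 342 + 42 = 384 mm.


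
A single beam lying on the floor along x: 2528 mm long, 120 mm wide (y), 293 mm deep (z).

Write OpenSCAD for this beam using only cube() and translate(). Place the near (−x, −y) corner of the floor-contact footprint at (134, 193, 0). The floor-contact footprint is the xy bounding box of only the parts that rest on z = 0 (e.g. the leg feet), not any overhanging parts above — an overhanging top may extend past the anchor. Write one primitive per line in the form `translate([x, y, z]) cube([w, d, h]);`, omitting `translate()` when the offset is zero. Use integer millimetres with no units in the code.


translate([134, 193, 0]) cube([2528, 120, 293]);


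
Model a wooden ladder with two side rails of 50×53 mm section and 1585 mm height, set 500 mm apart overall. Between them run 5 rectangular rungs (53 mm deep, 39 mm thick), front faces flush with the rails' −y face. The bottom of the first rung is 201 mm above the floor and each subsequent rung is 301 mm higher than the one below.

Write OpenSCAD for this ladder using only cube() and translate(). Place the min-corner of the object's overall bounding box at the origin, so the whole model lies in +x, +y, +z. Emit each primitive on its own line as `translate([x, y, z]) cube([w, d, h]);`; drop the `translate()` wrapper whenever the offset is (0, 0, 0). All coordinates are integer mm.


// rung span = 500 - 2*50 = 400
// rung[k] z = 201 + k*301
cube([50, 53, 1585]);
translate([450, 0, 0]) cube([50, 53, 1585]);
translate([50, 0, 201]) cube([400, 53, 39]);
translate([50, 0, 502]) cube([400, 53, 39]);
translate([50, 0, 803]) cube([400, 53, 39]);
translate([50, 0, 1104]) cube([400, 53, 39]);
translate([50, 0, 1405]) cube([400, 53, 39]);


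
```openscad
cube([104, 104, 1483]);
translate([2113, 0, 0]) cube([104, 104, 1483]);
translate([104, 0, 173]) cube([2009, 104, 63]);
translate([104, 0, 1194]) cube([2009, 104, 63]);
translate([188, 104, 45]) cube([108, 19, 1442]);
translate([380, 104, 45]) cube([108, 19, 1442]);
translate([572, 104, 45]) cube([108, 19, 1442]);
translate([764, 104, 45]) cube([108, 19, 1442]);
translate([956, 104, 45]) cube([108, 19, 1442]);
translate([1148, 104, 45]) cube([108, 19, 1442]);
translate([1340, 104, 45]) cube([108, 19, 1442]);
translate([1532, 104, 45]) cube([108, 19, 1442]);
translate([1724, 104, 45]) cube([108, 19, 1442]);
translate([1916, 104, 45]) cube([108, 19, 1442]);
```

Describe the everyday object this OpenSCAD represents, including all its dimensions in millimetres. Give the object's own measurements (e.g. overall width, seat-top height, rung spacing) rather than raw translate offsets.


A fence section. Two 104×104 mm posts, 1483 mm tall, stand on the floor with a clear span of 2009 mm between their inner faces. Two horizontal rails of 104×63 mm section span the gap between the posts with their undersides at z = 173 mm and z = 1194 mm, flush with the posts' −y face. 10 pickets, each 108 mm wide, 19 mm thick and 1442 mm tall, are fixed to the +y face of the rails with their bottoms at z = 45 mm, spaced across the span with a 84 mm gap after the −x post and between neighbouring pickets, with 89 mm left before the +x post.


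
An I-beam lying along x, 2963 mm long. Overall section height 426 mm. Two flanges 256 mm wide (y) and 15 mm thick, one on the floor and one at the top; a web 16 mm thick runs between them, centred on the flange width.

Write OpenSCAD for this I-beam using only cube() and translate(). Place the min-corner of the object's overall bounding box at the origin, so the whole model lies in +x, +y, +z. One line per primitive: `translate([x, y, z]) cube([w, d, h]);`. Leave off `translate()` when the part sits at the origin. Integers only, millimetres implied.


cube([2963, 256, 15]);
translate([0, 120, 15]) cube([2963, 16, 396]);
translate([0, 0, 411]) cube([2963, 256, 15]);


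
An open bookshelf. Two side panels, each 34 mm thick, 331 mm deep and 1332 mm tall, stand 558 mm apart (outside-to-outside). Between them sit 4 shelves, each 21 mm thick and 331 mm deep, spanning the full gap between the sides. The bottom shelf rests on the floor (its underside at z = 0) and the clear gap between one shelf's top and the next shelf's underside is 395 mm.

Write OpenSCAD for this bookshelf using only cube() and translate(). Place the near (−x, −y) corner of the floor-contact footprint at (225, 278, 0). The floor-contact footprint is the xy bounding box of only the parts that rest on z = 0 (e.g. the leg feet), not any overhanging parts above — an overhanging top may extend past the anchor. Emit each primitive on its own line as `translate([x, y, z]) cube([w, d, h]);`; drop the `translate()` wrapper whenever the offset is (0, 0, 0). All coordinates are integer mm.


translate([225, 278, 0]) cube([34, 331, 1332]);
translate([749, 278, 0]) cube([34, 331, 1332]);
translate([259, 278, 0]) cube([490, 331, 21]);
translate([259, 278, 416]) cube([490, 331, 21]);
translate([259, 278, 832]) cube([490, 331, 21]);
translate([259, 278, 1248]) cube([490, 331, 21]);


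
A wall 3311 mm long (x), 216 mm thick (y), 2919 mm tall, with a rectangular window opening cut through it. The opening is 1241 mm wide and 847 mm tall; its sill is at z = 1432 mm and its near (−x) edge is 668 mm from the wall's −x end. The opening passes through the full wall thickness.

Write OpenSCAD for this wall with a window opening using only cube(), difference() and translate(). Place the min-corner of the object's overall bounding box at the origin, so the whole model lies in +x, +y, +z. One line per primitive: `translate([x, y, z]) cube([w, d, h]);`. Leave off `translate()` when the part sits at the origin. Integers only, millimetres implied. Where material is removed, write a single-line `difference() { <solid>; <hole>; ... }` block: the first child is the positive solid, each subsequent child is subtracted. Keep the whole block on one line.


difference() { cube([3311, 216, 2919]); translate([668, 0, 1432]) cube([1241, 216, 847]); }


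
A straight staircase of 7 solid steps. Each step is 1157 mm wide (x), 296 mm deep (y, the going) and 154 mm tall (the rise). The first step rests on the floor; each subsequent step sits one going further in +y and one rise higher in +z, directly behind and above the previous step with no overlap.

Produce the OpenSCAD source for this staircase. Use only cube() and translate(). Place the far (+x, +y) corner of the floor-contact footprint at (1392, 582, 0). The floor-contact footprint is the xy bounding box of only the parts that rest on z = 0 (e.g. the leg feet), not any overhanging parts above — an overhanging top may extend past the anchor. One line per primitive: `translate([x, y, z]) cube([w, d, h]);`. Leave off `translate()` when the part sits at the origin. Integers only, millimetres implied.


translate([235, 286, 0]) cube([1157, 296, 154]);
translate([235, 582, 154]) cube([1157, 296, 154]);
translate([235, 878, 308]) cube([1157, 296, 154]);
translate([235, 1174, 462]) cube([1157, 296, 154]);
translate([235, 1470, 616]) cube([1157, 296, 154]);
translate([235, 1766, 770]) cube([1157, 296, 154]);
translate([235, 2062, 924]) cube([1157, 296, 154]);


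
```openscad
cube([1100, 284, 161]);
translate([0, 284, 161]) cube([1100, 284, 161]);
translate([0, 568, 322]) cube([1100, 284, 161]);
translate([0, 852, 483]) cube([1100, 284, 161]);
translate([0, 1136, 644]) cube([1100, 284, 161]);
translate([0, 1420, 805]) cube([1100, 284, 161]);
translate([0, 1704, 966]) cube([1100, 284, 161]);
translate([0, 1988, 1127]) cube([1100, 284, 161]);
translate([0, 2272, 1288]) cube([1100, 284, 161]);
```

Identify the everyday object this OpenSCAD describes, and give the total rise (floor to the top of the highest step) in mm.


A staircase. The total rise is 1449 mm.

9 identical blocks, each offset up and back from the previous — a staircase. Each step is 161 mm tall and there are 9 of them, so the total rise is 9 × 161 = 1449 mm.


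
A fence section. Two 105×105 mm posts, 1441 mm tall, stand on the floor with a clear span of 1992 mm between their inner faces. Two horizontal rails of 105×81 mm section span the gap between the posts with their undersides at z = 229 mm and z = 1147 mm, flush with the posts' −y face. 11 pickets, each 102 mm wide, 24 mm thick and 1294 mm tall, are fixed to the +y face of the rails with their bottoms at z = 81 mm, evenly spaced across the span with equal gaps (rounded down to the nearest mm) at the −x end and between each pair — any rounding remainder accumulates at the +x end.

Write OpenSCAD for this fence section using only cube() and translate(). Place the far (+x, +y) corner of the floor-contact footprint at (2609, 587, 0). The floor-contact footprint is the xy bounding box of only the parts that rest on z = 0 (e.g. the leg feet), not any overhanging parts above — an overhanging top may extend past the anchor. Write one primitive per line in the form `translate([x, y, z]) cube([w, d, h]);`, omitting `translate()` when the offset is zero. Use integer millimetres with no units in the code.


translate([407, 482, 0]) cube([105, 105, 1441]);
translate([2504, 482, 0]) cube([105, 105, 1441]);
translate([512, 482, 229]) cube([1992, 105, 81]);
translate([512, 482, 1147]) cube([1992, 105, 81]);
translate([584, 587, 81]) cube([102, 24, 1294]);
translate([758, 587, 81]) cube([102, 24, 1294]);
translate([932, 587, 81]) cube([102, 24, 1294]);
translate([1106, 587, 81]) cube([102, 24, 1294]);
translate([1280, 587, 81]) cube([102, 24, 1294]);
translate([1454, 587, 81]) cube([102, 24, 1294]);
translate([1628, 587, 81]) cube([102, 24, 1294]);
translate([1802, 587, 81]) cube([102, 24, 1294]);
translate([1976, 587, 81]) cube([102, 24, 1294]);
translate([2150, 587, 81]) cube([102, 24, 1294]);
translate([2324, 587, 81]) cube([102, 24, 1294]);


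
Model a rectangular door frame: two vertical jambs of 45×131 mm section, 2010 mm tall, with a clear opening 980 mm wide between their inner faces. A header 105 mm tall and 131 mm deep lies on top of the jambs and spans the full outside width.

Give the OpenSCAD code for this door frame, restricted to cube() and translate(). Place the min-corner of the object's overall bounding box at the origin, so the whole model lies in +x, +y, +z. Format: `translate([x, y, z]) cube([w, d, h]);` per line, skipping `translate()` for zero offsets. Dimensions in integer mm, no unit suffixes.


cube([45, 131, 2010]);
translate([1025, 0, 0]) cube([45, 131, 2010]);
translate([0, 0, 2010]) cube([1070, 131, 105]);


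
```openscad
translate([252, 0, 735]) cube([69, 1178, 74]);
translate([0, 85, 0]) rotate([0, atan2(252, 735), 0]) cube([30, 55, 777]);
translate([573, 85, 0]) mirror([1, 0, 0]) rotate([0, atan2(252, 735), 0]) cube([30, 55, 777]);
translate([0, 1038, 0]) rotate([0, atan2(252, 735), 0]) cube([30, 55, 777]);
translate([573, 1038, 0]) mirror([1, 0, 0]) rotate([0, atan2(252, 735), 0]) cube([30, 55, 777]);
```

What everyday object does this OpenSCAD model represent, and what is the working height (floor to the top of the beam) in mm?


A sawhorse. The overall height is 809 mm.

A beam across two mirrored pairs of raked legs — a sawhorse. The beam's underside is at z = 735 (matching the legs' vertical rise in atan2(252, 735)) and the beam is 74 mm tall, so its top is at 735 + 74 = 809 mm. The raked legs top out at the beam's underside, so that is the highest point.


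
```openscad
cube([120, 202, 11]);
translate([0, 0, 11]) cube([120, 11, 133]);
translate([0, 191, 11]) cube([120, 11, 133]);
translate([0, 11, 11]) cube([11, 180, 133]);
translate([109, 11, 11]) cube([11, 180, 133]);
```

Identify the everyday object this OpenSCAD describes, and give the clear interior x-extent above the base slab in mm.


An open box. The internal width is 98 mm.

A 120×202 base slab with four walls standing on it — an open box. The base is 120 mm wide and the walls are 11 mm thick, so the internal width is 120 − 2 × 11 = 98 mm.


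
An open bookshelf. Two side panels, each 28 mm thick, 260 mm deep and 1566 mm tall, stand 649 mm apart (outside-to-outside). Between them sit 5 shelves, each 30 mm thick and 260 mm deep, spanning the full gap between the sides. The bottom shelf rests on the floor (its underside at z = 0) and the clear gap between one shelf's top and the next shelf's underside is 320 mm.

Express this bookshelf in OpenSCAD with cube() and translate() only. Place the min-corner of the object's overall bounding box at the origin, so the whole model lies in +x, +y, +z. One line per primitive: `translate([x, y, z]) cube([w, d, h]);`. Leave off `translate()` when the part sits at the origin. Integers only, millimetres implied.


cube([28, 260, 1566]);
translate([621, 0, 0]) cube([28, 260, 1566]);
translate([28, 0, 0]) cube([593, 260, 30]);
translate([28, 0, 350]) cube([593, 260, 30]);
translate([28, 0, 700]) cube([593, 260, 30]);
translate([28, 0, 1050]) cube([593, 260, 30]);
translate([28, 0, 1400]) cube([593, 260, 30]);


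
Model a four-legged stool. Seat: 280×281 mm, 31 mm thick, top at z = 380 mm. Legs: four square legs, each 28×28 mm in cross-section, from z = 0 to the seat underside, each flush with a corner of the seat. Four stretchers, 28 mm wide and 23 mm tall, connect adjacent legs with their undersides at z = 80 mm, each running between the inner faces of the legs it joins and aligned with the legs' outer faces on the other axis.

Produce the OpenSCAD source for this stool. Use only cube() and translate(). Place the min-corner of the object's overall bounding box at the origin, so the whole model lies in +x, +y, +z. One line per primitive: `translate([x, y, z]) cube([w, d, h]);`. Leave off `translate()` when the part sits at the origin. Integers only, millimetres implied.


translate([0, 0, 349]) cube([280, 281, 31]);
cube([28, 28, 349]);
translate([252, 0, 0]) cube([28, 28, 349]);
translate([0, 253, 0]) cube([28, 28, 349]);
translate([252, 253, 0]) cube([28, 28, 349]);
translate([28, 0, 80]) cube([224, 28, 23]);
translate([28, 253, 80]) cube([224, 28, 23]);
translate([0, 28, 80]) cube([28, 225, 23]);
translate([252, 28, 80]) cube([28, 225, 23]);


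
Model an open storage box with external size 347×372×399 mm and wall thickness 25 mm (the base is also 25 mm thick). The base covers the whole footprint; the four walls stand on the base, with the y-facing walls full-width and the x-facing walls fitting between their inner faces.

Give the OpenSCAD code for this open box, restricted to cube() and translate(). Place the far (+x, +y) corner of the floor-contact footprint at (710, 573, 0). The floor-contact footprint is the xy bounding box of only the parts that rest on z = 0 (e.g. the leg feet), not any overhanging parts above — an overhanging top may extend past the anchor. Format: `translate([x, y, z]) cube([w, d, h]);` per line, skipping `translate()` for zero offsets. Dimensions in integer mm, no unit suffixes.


translate([363, 201, 0]) cube([347, 372, 25]);
translate([363, 201, 25]) cube([347, 25, 374]);
translate([363, 548, 25]) cube([347, 25, 374]);
translate([363, 226, 25]) cube([25, 322, 374]);
translate([685, 226, 25]) cube([25, 322, 374]);


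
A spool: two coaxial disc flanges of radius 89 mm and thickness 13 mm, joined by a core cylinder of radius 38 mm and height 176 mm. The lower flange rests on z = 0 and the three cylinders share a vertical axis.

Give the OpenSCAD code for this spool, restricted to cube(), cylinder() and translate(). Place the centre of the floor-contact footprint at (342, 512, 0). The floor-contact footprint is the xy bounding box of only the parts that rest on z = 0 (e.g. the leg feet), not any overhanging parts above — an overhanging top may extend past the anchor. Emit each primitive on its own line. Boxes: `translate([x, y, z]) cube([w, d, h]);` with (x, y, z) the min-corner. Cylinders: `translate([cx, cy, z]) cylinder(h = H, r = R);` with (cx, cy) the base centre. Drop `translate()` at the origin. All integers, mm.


translate([342, 512, 0]) cylinder(h = 13, r = 89);
translate([342, 512, 13]) cylinder(h = 176, r = 38);
translate([342, 512, 189]) cylinder(h = 13, r = 89);


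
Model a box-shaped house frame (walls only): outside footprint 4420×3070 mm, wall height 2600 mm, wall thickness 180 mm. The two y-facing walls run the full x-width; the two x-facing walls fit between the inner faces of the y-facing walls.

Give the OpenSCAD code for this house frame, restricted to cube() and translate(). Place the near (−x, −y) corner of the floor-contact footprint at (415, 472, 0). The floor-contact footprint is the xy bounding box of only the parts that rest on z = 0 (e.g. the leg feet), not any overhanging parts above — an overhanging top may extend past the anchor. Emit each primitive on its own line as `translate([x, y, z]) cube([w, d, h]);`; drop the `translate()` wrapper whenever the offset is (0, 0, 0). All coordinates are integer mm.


translate([415, 472, 0]) cube([4420, 180, 2600]);
translate([415, 3362, 0]) cube([4420, 180, 2600]);
translate([415, 652, 0]) cube([180, 2710, 2600]);
translate([4655, 652, 0]) cube([180, 2710, 2600]);
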